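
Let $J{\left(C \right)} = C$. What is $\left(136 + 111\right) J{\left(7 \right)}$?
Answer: $1729$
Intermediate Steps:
$\left(136 + 111\right) J{\left(7 \right)} = \left(136 + 111\right) 7 = 247 \cdot 7 = 1729$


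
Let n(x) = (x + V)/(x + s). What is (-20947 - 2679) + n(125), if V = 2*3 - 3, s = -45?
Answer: -118122/5 ≈ -23624.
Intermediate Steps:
V = 3 (V = 6 - 3 = 3)
n(x) = (3 + x)/(-45 + x) (n(x) = (x + 3)/(x - 45) = (3 + x)/(-45 + x))
(-20947 - 2679) + n(125) = (-20947 - 2679) + (3 + 125)/(-45 + 125) = -23626 + 128/80 = -23626 + (1/80)*128 = -23626 + 8/5 = -118122/5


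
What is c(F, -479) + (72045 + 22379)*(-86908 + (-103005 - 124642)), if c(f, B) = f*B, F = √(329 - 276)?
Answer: -29701541320 - 479*√53 ≈ -2.9702e+10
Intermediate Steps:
F = √53 ≈ 7.2801
c(f, B) = B*f
c(F, -479) + (72045 + 22379)*(-86908 + (-103005 - 124642)) = -479*√53 + (72045 + 22379)*(-86908 + (-103005 - 124642)) = -479*√53 + 94424*(-86908 - 227647) = -479*√53 + 94424*(-314555) = -479*√53 - 29701541320 = -29701541320 - 479*√53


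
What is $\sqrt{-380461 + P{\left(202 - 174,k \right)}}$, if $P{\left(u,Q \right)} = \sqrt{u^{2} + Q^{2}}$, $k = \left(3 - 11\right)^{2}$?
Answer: $\sqrt{-380461 + 4 \sqrt{305}} \approx 616.76 i$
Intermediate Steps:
$k = 64$ ($k = \left(-8\right)^{2} = 64$)
$P{\left(u,Q \right)} = \sqrt{Q^{2} + u^{2}}$
$\sqrt{-380461 + P{\left(202 - 174,k \right)}} = \sqrt{-380461 + \sqrt{64^{2} + \left(202 - 174\right)^{2}}} = \sqrt{-380461 + \sqrt{4096 + 28^{2}}} = \sqrt{-380461 + \sqrt{4096 + 784}} = \sqrt{-380461 + \sqrt{4880}} = \sqrt{-380461 + 4 \sqrt{305}}$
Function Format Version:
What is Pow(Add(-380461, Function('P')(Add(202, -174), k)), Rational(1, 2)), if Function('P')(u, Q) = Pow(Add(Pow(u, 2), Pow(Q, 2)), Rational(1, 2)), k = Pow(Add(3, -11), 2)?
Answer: Pow(Add(-380461, Mul(4, Pow(305, Rational(1, 2)))), Rational(1, 2)) ≈ Mul(616.76, I)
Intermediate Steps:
k = 64 (k = Pow(-8, 2) = 64)
Function('P')(u, Q) = Pow(Add(Pow(Q, 2), Pow(u, 2)), Rational(1, 2))
Pow(Add(-380461, Function('P')(Add(202, -174), k)), Rational(1, 2)) = Pow(Add(-380461, Pow(Add(Pow(64, 2), Pow(Add(202, -174), 2)), Rational(1, 2))), Rational(1, 2)) = Pow(Add(-380461, Pow(Add(4096, Pow(28, 2)), Rational(1, 2))), Rational(1, 2)) = Pow(Add(-380461, Pow(Add(4096, 784), Rational(1, 2))), Rational(1, 2)) = Pow(Add(-380461, Pow(4880, Rational(1, 2))), Rational(1, 2)) = Pow(Add(-380461, Mul(4, Pow(305, Rational(1, 2)))), Rational(1, 2))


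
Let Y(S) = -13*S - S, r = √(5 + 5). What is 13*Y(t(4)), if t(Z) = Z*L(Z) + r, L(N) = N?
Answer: -2912 - 182*√10 ≈ -3487.5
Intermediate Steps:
r = √10 ≈ 3.1623
t(Z) = √10 + Z² (t(Z) = Z*Z + √10 = Z² + √10 = √10 + Z²)
Y(S) = -14*S
13*Y(t(4)) = 13*(-14*(√10 + 4²)) = 13*(-14*(√10 + 16)) = 13*(-14*(16 + √10)) = 13*(-224 - 14*√10) = -2912 - 182*√10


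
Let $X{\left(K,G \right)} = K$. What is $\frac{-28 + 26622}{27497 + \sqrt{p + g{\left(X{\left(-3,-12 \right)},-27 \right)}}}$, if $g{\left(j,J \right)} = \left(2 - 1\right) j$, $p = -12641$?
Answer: $\frac{731255218}{756097653} - \frac{53188 i \sqrt{3161}}{756097653} \approx 0.96714 - 0.003955 i$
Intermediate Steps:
$g{\left(j,J \right)} = j$ ($g{\left(j,J \right)} = 1 j = j$)
$\frac{-28 + 26622}{27497 + \sqrt{p + g{\left(X{\left(-3,-12 \right)},-27 \right)}}} = \frac{-28 + 26622}{27497 + \sqrt{-12641 - 3}} = \frac{26594}{27497 + \sqrt{-12644}} = \frac{26594}{27497 + 2 i \sqrt{3161}}$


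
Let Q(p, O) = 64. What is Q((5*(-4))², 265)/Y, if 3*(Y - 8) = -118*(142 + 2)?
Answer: -8/707 ≈ -0.011315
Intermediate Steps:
Y = -5656 (Y = 8 + (-118*(142 + 2))/3 = 8 + (-118*144)/3 = 8 + (⅓)*(-16992) = 8 - 5664 = -5656)
Q((5*(-4))², 265)/Y = 64/(-5656) = 64*(-1/5656) = -8/707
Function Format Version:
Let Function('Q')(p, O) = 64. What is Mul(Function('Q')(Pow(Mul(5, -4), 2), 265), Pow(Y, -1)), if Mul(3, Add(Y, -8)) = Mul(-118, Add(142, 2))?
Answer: Rational(-8, 707) ≈ -0.011315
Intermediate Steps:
Y = -5656 (Y = Add(8, Mul(Rational(1, 3), Mul(-118, Add(142, 2)))) = Add(8, Mul(Rational(1, 3), Mul(-118, 144))) = Add(8, Mul(Rational(1, 3), -16992)) = Add(8, -5664) = -5656)
Mul(Function('Q')(Pow(Mul(5, -4), 2), 265), Pow(Y, -1)) = Mul(64, Pow(-5656, -1)) = Mul(64, Rational(-1, 5656)) = Rational(-8, 707)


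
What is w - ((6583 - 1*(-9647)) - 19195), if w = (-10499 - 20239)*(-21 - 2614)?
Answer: 80997595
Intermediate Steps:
w = 80994630 (w = -30738*(-2635) = 80994630)
w - ((6583 - 1*(-9647)) - 19195) = 80994630 - ((6583 - 1*(-9647)) - 19195) = 80994630 - ((6583 + 9647) - 19195) = 80994630 - (16230 - 19195) = 80994630 - 1*(-2965) = 80994630 + 2965 = 80997595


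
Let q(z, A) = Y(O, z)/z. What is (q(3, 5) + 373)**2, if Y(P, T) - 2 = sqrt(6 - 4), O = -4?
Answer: (1121 + sqrt(2))**2/9 ≈ 1.3998e+5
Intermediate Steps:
Y(P, T) = 2 + sqrt(2) (Y(P, T) = 2 + sqrt(6 - 4) = 2 + sqrt(2))
q(z, A) = (2 + sqrt(2))/z
(q(3, 5) + 373)**2 = ((2 + sqrt(2))/3 + 373)**2 = ((2/3 + sqrt(2)/3) + 373)**2 = (1121/3 + sqrt(2)/3)**2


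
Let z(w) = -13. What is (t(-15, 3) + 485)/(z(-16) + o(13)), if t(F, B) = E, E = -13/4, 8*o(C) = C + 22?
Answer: -3854/69 ≈ -55.855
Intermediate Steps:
o(C) = 11/4 + C/8 (o(C) = (C + 22)/8 = (22 + C)/8 = 11/4 + C/8)
E = -13/4 (E = -13*¼ = -13/4 ≈ -3.2500)
t(F, B) = -13/4
(t(-15, 3) + 485)/(z(-16) + o(13)) = (-13/4 + 485)/(-13 + (11/4 + (⅛)*13)) = 1927/(4*(-13 + (11/4 + 13/8))) = 1927/(4*(-13 + 35/8)) = 1927/(4*(-69/8)) = (1927/4)*(-8/69) = -3854/69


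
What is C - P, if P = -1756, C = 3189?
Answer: 4945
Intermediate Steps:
C - P = 3189 - 1*(-1756) = 3189 + 1756 = 4945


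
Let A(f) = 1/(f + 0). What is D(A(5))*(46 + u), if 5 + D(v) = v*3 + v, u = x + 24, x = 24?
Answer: -1974/5 ≈ -394.80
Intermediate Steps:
A(f) = 1/f
u = 48 (u = 24 + 24 = 48)
D(v) = -5 + 4*v (D(v) = -5 + (v*3 + v) = -5 + (3*v + v) = -5 + 4*v)
D(A(5))*(46 + u) = (-5 + 4/5)*(46 + 48) = (-5 + 4*(⅕))*94 = (-5 + ⅘)*94 = -21/5*94 = -1974/5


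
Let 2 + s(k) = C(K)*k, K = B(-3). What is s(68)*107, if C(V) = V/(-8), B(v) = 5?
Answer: -9523/2 ≈ -4761.5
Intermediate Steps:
K = 5
C(V) = -V/8 (C(V) = V*(-⅛) = -V/8)
s(k) = -2 - 5*k/8 (s(k) = -2 + (-⅛*5)*k = -2 - 5*k/8)
s(68)*107 = (-2 - 5/8*68)*107 = (-2 - 85/2)*107 = -89/2*107 = -9523/2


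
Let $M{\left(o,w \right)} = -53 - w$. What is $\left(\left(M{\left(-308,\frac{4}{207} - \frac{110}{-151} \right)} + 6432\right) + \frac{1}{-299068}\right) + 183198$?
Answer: $\frac{1772152829327963}{9347968476} \approx 1.8958 \cdot 10^{5}$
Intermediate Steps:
$\left(\left(M{\left(-308,\frac{4}{207} - \frac{110}{-151} \right)} + 6432\right) + \frac{1}{-299068}\right) + 183198 = \left(\left(\left(-53 - \left(\frac{4}{207} - \frac{110}{-151}\right)\right) + 6432\right) + \frac{1}{-299068}\right) + 183198 = \left(\left(\left(-53 - \left(4 \cdot \frac{1}{207} - - \frac{110}{151}\right)\right) + 6432\right) - \frac{1}{299068}\right) + 183198 = \left(\left(\left(-53 - \left(\frac{4}{207} + \frac{110}{151}\right)\right) + 6432\right) - \frac{1}{299068}\right) + 183198 = \left(\left(\left(-53 - \frac{23374}{31257}\right) + 6432\right) - \frac{1}{299068}\right) + 183198 = \left(\left(- \frac{1679995}{31257} + 6432\right) - \frac{1}{299068}\right) + 183198 = \left(\frac{199365029}{31257} - \frac{1}{299068}\right) + 183198 = \frac{59623700461715}{9347968476} + 183198 = \frac{1772152829327963}{9347968476}$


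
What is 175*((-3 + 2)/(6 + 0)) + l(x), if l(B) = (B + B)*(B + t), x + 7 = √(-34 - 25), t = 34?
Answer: -3151/6 + 40*I*√59 ≈ -525.17 + 307.25*I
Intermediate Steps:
x = -7 + I*√59 (x = -7 + √(-34 - 25) = -7 + √(-59) = -7 + I*√59 ≈ -7.0 + 7.6811*I)
l(B) = 2*B*(34 + B) (l(B) = (B + B)*(B + 34) = (2*B)*(34 + B) = 2*B*(34 + B))
175*((-3 + 2)/(6 + 0)) + l(x) = 175*((-3 + 2)/(6 + 0)) + 2*(-7 + I*√59)*(34 + (-7 + I*√59)) = 175*(-1/6) + 2*(-7 + I*√59)*(27 + I*√59) = 175*(-1*⅙) + 2*(-7 + I*√59)*(27 + I*√59) = 175*(-⅙) + 2*(-7 + I*√59)*(27 + I*√59) = -175/6 + 2*(-7 + I*√59)*(27 + I*√59)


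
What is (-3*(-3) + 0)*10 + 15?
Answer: 105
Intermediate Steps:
(-3*(-3) + 0)*10 + 15 = (9 + 0)*10 + 15 = 9*10 + 15 = 90 + 15 = 105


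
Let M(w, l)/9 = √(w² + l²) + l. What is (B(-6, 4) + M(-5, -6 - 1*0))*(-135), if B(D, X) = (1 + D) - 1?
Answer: 8100 - 1215*√61 ≈ -1389.5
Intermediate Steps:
B(D, X) = D
M(w, l) = 9*l + 9*√(l² + w²) (M(w, l) = 9*(√(w² + l²) + l) = 9*(√(l² + w²) + l) = 9*(l + √(l² + w²)) = 9*l + 9*√(l² + w²))
(B(-6, 4) + M(-5, -6 - 1*0))*(-135) = (-6 + (9*(-6 - 1*0) + 9*√((-6 - 1*0)² + (-5)²)))*(-135) = (-6 + (9*(-6 + 0) + 9*√((-6 + 0)² + 25)))*(-135) = (-6 + (9*(-6) + 9*√((-6)² + 25)))*(-135) = (-6 + (-54 + 9*√(36 + 25)))*(-135) = (-6 + (-54 + 9*√61))*(-135) = (-60 + 9*√61)*(-135) = 8100 - 1215*√61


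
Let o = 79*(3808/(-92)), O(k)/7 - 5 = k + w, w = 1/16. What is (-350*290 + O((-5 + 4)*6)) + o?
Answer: -38557743/368 ≈ -1.0478e+5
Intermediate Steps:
w = 1/16 ≈ 0.062500
O(k) = 567/16 + 7*k (O(k) = 35 + 7*(k + 1/16) = 35 + 7*(1/16 + k) = 35 + (7/16 + 7*k) = 567/16 + 7*k)
o = -75208/23 (o = 79*(3808*(-1/92)) = 79*(-952/23) = -75208/23 ≈ -3269.9)
(-350*290 + O((-5 + 4)*6)) + o = (-350*290 + (567/16 + 7*((-5 + 4)*6))) - 75208/23 = (-101500 + (567/16 + 7*(-1*6))) - 75208/23 = (-101500 + (567/16 + 7*(-6))) - 75208/23 = (-101500 + (567/16 - 42)) - 75208/23 = (-101500 - 105/16) - 75208/23 = -1624105/16 - 75208/23 = -38557743/368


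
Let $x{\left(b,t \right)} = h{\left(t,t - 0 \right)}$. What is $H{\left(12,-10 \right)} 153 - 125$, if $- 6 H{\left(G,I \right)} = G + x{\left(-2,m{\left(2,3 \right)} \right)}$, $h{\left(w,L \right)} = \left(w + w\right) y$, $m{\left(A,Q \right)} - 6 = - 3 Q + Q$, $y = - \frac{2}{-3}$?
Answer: $-431$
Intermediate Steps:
$y = \frac{2}{3}$ ($y = \left(-2\right) \left(- \frac{1}{3}\right) = \frac{2}{3} \approx 0.66667$)
$m{\left(A,Q \right)} = 6 - 2 Q$ ($m{\left(A,Q \right)} = 6 + \left(- 3 Q + Q\right) = 6 - 2 Q$)
$h{\left(w,L \right)} = \frac{4 w}{3}$ ($h{\left(w,L \right)} = \left(w + w\right) \frac{2}{3} = 2 w \frac{2}{3} = \frac{4 w}{3}$)
$x{\left(b,t \right)} = \frac{4 t}{3}$
$H{\left(G,I \right)} = - \frac{G}{6}$ ($H{\left(G,I \right)} = - \frac{G + \frac{4 \left(6 - 6\right)}{3}}{6} = - \frac{G + \frac{4}{3} \cdot 0}{6} = - \frac{G + 0}{6} = - \frac{G}{6}$)
$H{\left(12,-10 \right)} 153 - 125 = \left(- \frac{1}{6}\right) 12 \cdot 153 - 125 = \left(-2\right) 153 - 125 = -306 - 125 = -431$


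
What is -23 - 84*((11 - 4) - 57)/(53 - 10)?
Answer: 3211/43 ≈ 74.674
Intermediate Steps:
-23 - 84*((11 - 4) - 57)/(53 - 10) = -23 - 84*(7 - 57)/43 = -23 - (-4200)/43 = -23 - 84*(-50/43) = -23 + 4200/43 = 3211/43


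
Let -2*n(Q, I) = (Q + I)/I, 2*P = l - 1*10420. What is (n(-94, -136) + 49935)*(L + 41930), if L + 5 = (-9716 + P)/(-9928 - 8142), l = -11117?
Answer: 2057972495890021/983008 ≈ 2.0935e+9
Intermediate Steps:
P = -21537/2 (P = (-11117 - 1*10420)/2 = (-11117 - 10420)/2 = (½)*(-21537) = -21537/2 ≈ -10769.)
n(Q, I) = -(I + Q)/(2*I) (n(Q, I) = -(Q + I)/(2*I) = -(I + Q)/(2*I))
L = -139731/36140 (L = -5 + (-9716 - 21537/2)/(-9928 - 8142) = -5 - 40969/2/(-18070) = -5 - 40969/2*(-1/18070) = -5 + 40969/36140 = -139731/36140 ≈ -3.8664)
(n(-94, -136) + 49935)*(L + 41930) = ((½)*(-1*(-136) - 1*(-94))/(-136) + 49935)*(-139731/36140 + 41930) = ((½)*(-1/136)*(136 + 94) + 49935)*(1515210469/36140) = ((½)*(-1/136)*230 + 49935)*(1515210469/36140) = (-115/136 + 49935)*(1515210469/36140) = (6791045/136)*(1515210469/36140) = 2057972495890021/983008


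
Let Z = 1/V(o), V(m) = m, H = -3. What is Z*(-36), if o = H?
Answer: 12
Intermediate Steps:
o = -3
Z = -⅓ (Z = 1/(-3) = -⅓ ≈ -0.33333)
Z*(-36) = -⅓*(-36) = 12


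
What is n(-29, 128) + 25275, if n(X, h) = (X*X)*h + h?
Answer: 133051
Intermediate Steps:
n(X, h) = h + h*X**2 (n(X, h) = X**2*h + h = h*X**2 + h = h + h*X**2)
n(-29, 128) + 25275 = 128*(1 + (-29)**2) + 25275 = 128*(1 + 841) + 25275 = 128*842 + 25275 = 107776 + 25275 = 133051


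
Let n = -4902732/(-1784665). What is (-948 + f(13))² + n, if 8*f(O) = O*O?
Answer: 98125166354473/114218560 ≈ 8.5910e+5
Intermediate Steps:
n = 4902732/1784665 (n = -4902732*(-1/1784665) = 4902732/1784665 ≈ 2.7471)
f(O) = O²/8 (f(O) = (O*O)/8 = O²/8)
(-948 + f(13))² + n = (-948 + (⅛)*13²)² + 4902732/1784665 = (-948 + (⅛)*169)² + 4902732/1784665 = (-948 + 169/8)² + 4902732/1784665 = (-7415/8)² + 4902732/1784665 = 54982225/64 + 4902732/1784665 = 98125166354473/114218560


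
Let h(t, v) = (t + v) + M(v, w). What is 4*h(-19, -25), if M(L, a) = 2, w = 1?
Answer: -168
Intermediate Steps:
h(t, v) = 2 + t + v (h(t, v) = (t + v) + 2 = 2 + t + v)
4*h(-19, -25) = 4*(2 - 19 - 25) = 4*(-42) = -168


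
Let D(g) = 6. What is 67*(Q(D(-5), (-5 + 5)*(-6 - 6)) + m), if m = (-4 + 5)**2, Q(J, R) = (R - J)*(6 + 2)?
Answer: -3149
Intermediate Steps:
Q(J, R) = -8*J + 8*R (Q(J, R) = (R - J)*8 = -8*J + 8*R)
m = 1 (m = 1**2 = 1)
67*(Q(D(-5), (-5 + 5)*(-6 - 6)) + m) = 67*((-8*6 + 8*((-5 + 5)*(-6 - 6))) + 1) = 67*((-48 + 8*(0*(-12))) + 1) = 67*((-48 + 8*0) + 1) = 67*((-48 + 0) + 1) = 67*(-48 + 1) = 67*(-47) = -3149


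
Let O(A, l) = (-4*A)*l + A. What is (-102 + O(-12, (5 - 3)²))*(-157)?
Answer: -12246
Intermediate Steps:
O(A, l) = A - 4*A*l (O(A, l) = -4*A*l + A = A - 4*A*l)
(-102 + O(-12, (5 - 3)²))*(-157) = (-102 - 12*(1 - 4*(5 - 3)²))*(-157) = (-102 - 12*(1 - 4*2²))*(-157) = (-102 - 12*(1 - 4*4))*(-157) = (-102 - 12*(1 - 16))*(-157) = (-102 - 12*(-15))*(-157) = (-102 + 180)*(-157) = 78*(-157) = -12246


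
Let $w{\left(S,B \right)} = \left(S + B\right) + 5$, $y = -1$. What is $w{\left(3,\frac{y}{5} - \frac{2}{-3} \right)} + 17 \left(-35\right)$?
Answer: $- \frac{8798}{15} \approx -586.53$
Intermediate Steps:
$w{\left(S,B \right)} = 5 + B + S$ ($w{\left(S,B \right)} = \left(B + S\right) + 5 = 5 + B + S$)
$w{\left(3,\frac{y}{5} - \frac{2}{-3} \right)} + 17 \left(-35\right) = \left(5 - \left(\frac{1}{5} - \frac{2}{3}\right) + 3\right) + 17 \left(-35\right) = \left(5 - - \frac{7}{15} + 3\right) - 595 = \left(5 + \left(- \frac{1}{5} + \frac{2}{3}\right) + 3\right) - 595 = \left(5 + \frac{7}{15} + 3\right) - 595 = \frac{127}{15} - 595 = - \frac{8798}{15}$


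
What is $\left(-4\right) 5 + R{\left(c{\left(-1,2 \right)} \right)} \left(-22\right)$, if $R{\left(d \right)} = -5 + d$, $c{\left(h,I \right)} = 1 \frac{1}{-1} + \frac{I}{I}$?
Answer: $90$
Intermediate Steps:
$c{\left(h,I \right)} = 0$ ($c{\left(h,I \right)} = 1 \left(-1\right) + 1 = -1 + 1 = 0$)
$\left(-4\right) 5 + R{\left(c{\left(-1,2 \right)} \right)} \left(-22\right) = \left(-4\right) 5 + \left(-5 + 0\right) \left(-22\right) = -20 - -110 = -20 + 110 = 90$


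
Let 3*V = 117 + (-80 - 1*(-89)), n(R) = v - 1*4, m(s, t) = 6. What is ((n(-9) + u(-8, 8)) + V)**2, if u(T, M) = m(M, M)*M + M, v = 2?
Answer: 9216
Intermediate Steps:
n(R) = -2 (n(R) = 2 - 1*4 = 2 - 4 = -2)
u(T, M) = 7*M (u(T, M) = 6*M + M = 7*M)
V = 42 (V = (117 + (-80 - 1*(-89)))/3 = (117 + (-80 + 89))/3 = (117 + 9)/3 = (1/3)*126 = 42)
((n(-9) + u(-8, 8)) + V)**2 = ((-2 + 7*8) + 42)**2 = ((-2 + 56) + 42)**2 = (54 + 42)**2 = 96**2 = 9216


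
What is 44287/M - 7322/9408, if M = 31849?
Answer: 13103837/21402528 ≈ 0.61226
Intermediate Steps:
44287/M - 7322/9408 = 44287/31849 - 7322/9408 = 44287*(1/31849) - 7322*1/9408 = 44287/31849 - 523/672 = 13103837/21402528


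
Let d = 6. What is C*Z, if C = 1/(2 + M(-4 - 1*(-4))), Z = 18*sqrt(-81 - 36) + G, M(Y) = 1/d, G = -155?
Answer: -930/13 + 324*I*sqrt(13)/13 ≈ -71.538 + 89.861*I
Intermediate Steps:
M(Y) = 1/6
Z = -155 + 54*I*sqrt(13) (Z = 18*sqrt(-81 - 36) - 155 = 18*sqrt(-117) - 155 = 18*(3*I*sqrt(13)) - 155 = 54*I*sqrt(13) - 155 = -155 + 54*I*sqrt(13) ≈ -155.0 + 194.7*I)
C = 6/13 (C = 1/(2 + 1/6) = 1/(13/6) = 6/13 ≈ 0.46154)
C*Z = 6*(-155 + 54*I*sqrt(13))/13 = -930/13 + 324*I*sqrt(13)/13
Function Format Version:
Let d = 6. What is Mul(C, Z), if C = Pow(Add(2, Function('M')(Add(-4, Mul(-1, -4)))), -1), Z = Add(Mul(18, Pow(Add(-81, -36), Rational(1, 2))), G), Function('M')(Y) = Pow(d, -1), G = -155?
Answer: Add(Rational(-930, 13), Mul(Rational(324, 13), I, Pow(13, Rational(1, 2)))) ≈ Add(-71.538, Mul(89.861, I))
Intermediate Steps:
Function('M')(Y) = Rational(1, 6) (Function('M')(Y) = Pow(6, -1) = Rational(1, 6))
Z = Add(-155, Mul(54, I, Pow(13, Rational(1, 2)))) (Z = Add(Mul(18, Pow(Add(-81, -36), Rational(1, 2))), -155) = Add(Mul(18, Pow(-117, Rational(1, 2))), -155) = Add(Mul(18, Mul(3, I, Pow(13, Rational(1, 2)))), -155) = Add(Mul(54, I, Pow(13, Rational(1, 2))), -155) = Add(-155, Mul(54, I, Pow(13, Rational(1, 2)))) ≈ Add(-155.00, Mul(194.70, I)))
C = Rational(6, 13) (C = Pow(Add(2, Rational(1, 6)), -1) = Pow(Rational(13, 6), -1) = Rational(6, 13) ≈ 0.46154)
Mul(C, Z) = Mul(Rational(6, 13), Add(-155, Mul(54, I, Pow(13, Rational(1, 2))))) = Add(Rational(-930, 13), Mul(Rational(324, 13), I, Pow(13, Rational(1, 2))))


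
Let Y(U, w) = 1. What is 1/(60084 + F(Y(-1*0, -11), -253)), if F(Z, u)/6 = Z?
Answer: 1/60090 ≈ 1.6642e-5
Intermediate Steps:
F(Z, u) = 6*Z
1/(60084 + F(Y(-1*0, -11), -253)) = 1/(60084 + 6*1) = 1/(60084 + 6) = 1/60090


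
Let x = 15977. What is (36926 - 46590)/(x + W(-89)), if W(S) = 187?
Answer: -2416/4041 ≈ -0.59787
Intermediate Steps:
(36926 - 46590)/(x + W(-89)) = (36926 - 46590)/(15977 + 187) = -9664/16164 = -9664*1/16164 = -2416/4041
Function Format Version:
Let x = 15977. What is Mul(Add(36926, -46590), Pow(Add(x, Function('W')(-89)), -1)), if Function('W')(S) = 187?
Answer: Rational(-2416, 4041) ≈ -0.59787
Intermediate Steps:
Mul(Add(36926, -46590), Pow(Add(x, Function('W')(-89)), -1)) = Mul(Add(36926, -46590), Pow(Add(15977, 187), -1)) = Mul(-9664, Pow(16164, -1)) = Mul(-9664, Rational(1, 16164)) = Rational(-2416, 4041)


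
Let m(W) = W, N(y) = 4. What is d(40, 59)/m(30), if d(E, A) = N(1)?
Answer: 2/15 ≈ 0.13333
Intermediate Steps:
d(E, A) = 4
d(40, 59)/m(30) = 4/30 = 4*(1/30) = 2/15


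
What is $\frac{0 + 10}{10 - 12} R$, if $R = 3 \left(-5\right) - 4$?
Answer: $95$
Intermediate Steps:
$R = -19$ ($R = -15 - 4 = -19$)
$\frac{0 + 10}{10 - 12} R = \frac{0 + 10}{10 - 12} \left(-19\right) = \frac{10}{-2} \left(-19\right) = 10 \left(- \frac{1}{2}\right) \left(-19\right) = \left(-5\right) \left(-19\right) = 95$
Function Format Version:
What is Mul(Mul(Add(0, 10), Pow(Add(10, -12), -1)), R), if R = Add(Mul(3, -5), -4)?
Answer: 95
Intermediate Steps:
R = -19 (R = Add(-15, -4) = -19)
Mul(Mul(Add(0, 10), Pow(Add(10, -12), -1)), R) = Mul(Mul(Add(0, 10), Pow(Add(10, -12), -1)), -19) = Mul(Mul(10, Pow(-2, -1)), -19) = Mul(Mul(10, Rational(-1, 2)), -19) = Mul(-5, -19) = 95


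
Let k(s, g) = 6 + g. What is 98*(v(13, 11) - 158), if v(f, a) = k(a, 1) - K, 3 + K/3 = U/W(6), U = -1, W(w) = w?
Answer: -13867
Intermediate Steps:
K = -19/2 (K = -9 + 3*(-1/6) = -9 + 3*(-1*⅙) = -9 + 3*(-⅙) = -9 - ½ = -19/2 ≈ -9.5000)
v(f, a) = 33/2 (v(f, a) = (6 + 1) - 1*(-19/2) = 7 + 19/2 = 33/2)
98*(v(13, 11) - 158) = 98*(33/2 - 158) = 98*(-283/2) = -13867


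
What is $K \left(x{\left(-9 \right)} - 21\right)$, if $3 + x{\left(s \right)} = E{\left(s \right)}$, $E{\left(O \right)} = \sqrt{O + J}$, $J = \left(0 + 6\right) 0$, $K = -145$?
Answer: $3480 - 435 i \approx 3480.0 - 435.0 i$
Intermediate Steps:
$J = 0$ ($J = 6 \cdot 0 = 0$)
$E{\left(O \right)} = \sqrt{O}$ ($E{\left(O \right)} = \sqrt{O + 0} = \sqrt{O}$)
$x{\left(s \right)} = -3 + \sqrt{s}$
$K \left(x{\left(-9 \right)} - 21\right) = - 145 \left(\left(-3 + \sqrt{-9}\right) - 21\right) = - 145 \left(\left(-3 + 3 i\right) - 21\right) = - 145 \left(-24 + 3 i\right) = 3480 - 435 i$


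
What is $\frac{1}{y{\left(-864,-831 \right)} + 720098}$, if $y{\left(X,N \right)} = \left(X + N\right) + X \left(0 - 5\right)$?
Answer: $\frac{1}{722723} \approx 1.3837 \cdot 10^{-6}$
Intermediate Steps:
$y{\left(X,N \right)} = N - 4 X$ ($y{\left(X,N \right)} = \left(N + X\right) + X \left(-5\right) = \left(N + X\right) - 5 X = N - 4 X$)
$\frac{1}{y{\left(-864,-831 \right)} + 720098} = \frac{1}{\left(-831 - -3456\right) + 720098} = \frac{1}{\left(-831 + 3456\right) + 720098} = \frac{1}{2625 + 720098} = \frac{1}{722723}$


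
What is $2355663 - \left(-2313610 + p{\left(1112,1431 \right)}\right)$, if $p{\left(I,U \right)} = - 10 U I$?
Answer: $20581993$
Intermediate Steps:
$p{\left(I,U \right)} = - 10 I U$
$2355663 - \left(-2313610 + p{\left(1112,1431 \right)}\right) = 2355663 - \left(-2313610 - 11120 \cdot 1431\right) = 2355663 + \left(2313610 - -15912720\right) = 2355663 + \left(2313610 + 15912720\right) = 2355663 + 18226330 = 20581993$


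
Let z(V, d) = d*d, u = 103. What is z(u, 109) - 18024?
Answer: -6143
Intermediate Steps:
z(V, d) = d**2
z(u, 109) - 18024 = 109**2 - 18024 = 11881 - 18024 = -6143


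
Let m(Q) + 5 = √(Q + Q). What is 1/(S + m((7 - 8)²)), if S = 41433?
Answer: 20714/858139591 - √2/1716279182 ≈ 2.4137e-5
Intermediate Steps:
m(Q) = -5 + √2*√Q (m(Q) = -5 + √(Q + Q) = -5 + √(2*Q) = -5 + √2*√Q)
1/(S + m((7 - 8)²)) = 1/(41433 + (-5 + √2*√((7 - 8)²))) = 1/(41433 + (-5 + √2*√((-1)²))) = 1/(41433 + (-5 + √2*√1)) = 1/(41433 + (-5 + √2*1)) = 1/(41433 + (-5 + √2)) = 1/(41428 + √2)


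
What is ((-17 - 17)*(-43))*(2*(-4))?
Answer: -11696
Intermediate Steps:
((-17 - 17)*(-43))*(2*(-4)) = -34*(-43)*(-8) = 1462*(-8) = -11696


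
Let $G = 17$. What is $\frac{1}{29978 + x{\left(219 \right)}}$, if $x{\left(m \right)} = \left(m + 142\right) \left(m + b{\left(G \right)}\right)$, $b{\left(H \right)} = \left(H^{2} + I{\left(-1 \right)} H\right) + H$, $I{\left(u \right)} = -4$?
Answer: $\frac{1}{194955} \approx 5.1294 \cdot 10^{-6}$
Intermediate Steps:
$b{\left(H \right)} = H^{2} - 3 H$ ($b{\left(H \right)} = \left(H^{2} - 4 H\right) + H = H^{2} - 3 H$)
$x{\left(m \right)} = \left(142 + m\right) \left(238 + m\right)$ ($x{\left(m \right)} = \left(m + 142\right) \left(m + 17 \left(-3 + 17\right)\right) = \left(142 + m\right) \left(m + 17 \cdot 14\right) = \left(142 + m\right) \left(m + 238\right) = \left(142 + m\right) \left(238 + m\right)$)
$\frac{1}{29978 + x{\left(219 \right)}} = \frac{1}{29978 + \left(33796 + 219^{2} + 380 \cdot 219\right)} = \frac{1}{29978 + \left(33796 + 47961 + 83220\right)} = \frac{1}{29978 + 164977} = \frac{1}{194955}$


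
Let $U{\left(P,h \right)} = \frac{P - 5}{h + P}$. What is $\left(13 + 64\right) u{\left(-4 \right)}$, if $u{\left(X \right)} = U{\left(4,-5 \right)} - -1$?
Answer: $154$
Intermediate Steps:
$U{\left(P,h \right)} = \frac{-5 + P}{P + h}$
$u{\left(X \right)} = 2$ ($u{\left(X \right)} = \frac{-5 + 4}{4 - 5} - -1 = \frac{1}{-1} \left(-1\right) + 1 = \left(-1\right) \left(-1\right) + 1 = 1 + 1 = 2$)
$\left(13 + 64\right) u{\left(-4 \right)} = \left(13 + 64\right) 2 = 77 \cdot 2 = 154$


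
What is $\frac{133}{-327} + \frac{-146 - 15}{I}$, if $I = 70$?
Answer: $- \frac{8851}{3270} \approx -2.7067$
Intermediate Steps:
$\frac{133}{-327} + \frac{-146 - 15}{I} = \frac{133}{-327} + \frac{-146 - 15}{70} = 133 \left(- \frac{1}{327}\right) - \frac{23}{10} = - \frac{133}{327} - \frac{23}{10} = - \frac{8851}{3270}$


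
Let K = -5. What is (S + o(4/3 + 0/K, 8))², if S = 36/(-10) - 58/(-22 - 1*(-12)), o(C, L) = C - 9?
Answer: 6724/225 ≈ 29.884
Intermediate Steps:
o(C, L) = -9 + C
S = 11/5 (S = 36*(-⅒) - 58/(-22 + 12) = -18/5 - 58/(-10) = -18/5 - 58*(-⅒) = -18/5 + 29/5 = 11/5 ≈ 2.2000)
(S + o(4/3 + 0/K, 8))² = (11/5 + (-9 + (4/3 + 0/(-5))))² = (11/5 + (-9 + (4*(⅓) + 0*(-⅕))))² = (11/5 + (-9 + (4/3 + 0)))² = (11/5 + (-9 + 4/3))² = (11/5 - 23/3)² = (-82/15)² = 6724/225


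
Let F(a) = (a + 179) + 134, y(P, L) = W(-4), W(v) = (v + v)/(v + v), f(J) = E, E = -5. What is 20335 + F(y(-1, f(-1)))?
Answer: 20649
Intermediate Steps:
f(J) = -5
W(v) = 1 (W(v) = (2*v)/((2*v)) = (2*v)*(1/(2*v)) = 1)
y(P, L) = 1
F(a) = 313 + a (F(a) = (179 + a) + 134 = 313 + a)
20335 + F(y(-1, f(-1))) = 20335 + (313 + 1) = 20335 + 314 = 20649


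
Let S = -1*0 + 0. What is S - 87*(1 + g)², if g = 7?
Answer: -5568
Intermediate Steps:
S = 0 (S = 0 + 0 = 0)
S - 87*(1 + g)² = 0 - 87*(1 + 7)² = 0 - 87*8² = 0 - 87*64 = 0 - 5568 = -5568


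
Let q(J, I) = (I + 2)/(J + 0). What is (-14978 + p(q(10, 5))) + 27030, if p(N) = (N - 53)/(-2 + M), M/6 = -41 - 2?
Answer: 31335723/2600 ≈ 12052.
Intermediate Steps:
M = -258 (M = 6*(-41 - 2) = 6*(-43) = -258)
q(J, I) = (2 + I)/J
p(N) = 53/260 - N/260 (p(N) = (N - 53)/(-2 - 258) = (-53 + N)/(-260) = (-53 + N)*(-1/260) = 53/260 - N/260)
(-14978 + p(q(10, 5))) + 27030 = (-14978 + (53/260 - (2 + 5)/(260*10))) + 27030 = (-14978 + (53/260 - 7/2600)) + 27030 = (-14978 + 523/2600) + 27030 = -38942277/2600 + 27030 = 31335723/2600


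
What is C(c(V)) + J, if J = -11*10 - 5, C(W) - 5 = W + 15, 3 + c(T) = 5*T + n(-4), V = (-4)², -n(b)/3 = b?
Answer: -6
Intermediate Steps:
n(b) = -3*b
V = 16
c(T) = 9 + 5*T (c(T) = -3 + (5*T - 3*(-4)) = -3 + (5*T + 12) = -3 + (12 + 5*T) = 9 + 5*T)
C(W) = 20 + W (C(W) = 5 + (W + 15) = 5 + (15 + W) = 20 + W)
J = -115 (J = -110 - 5 = -115)
C(c(V)) + J = (20 + (9 + 5*16)) - 115 = (20 + (9 + 80)) - 115 = (20 + 89) - 115 = 109 - 115 = -6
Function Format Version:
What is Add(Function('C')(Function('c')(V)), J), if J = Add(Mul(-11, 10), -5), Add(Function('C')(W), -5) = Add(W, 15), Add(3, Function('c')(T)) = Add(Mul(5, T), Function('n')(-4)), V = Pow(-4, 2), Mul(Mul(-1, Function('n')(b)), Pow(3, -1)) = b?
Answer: -6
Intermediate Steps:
Function('n')(b) = Mul(-3, b)
V = 16
Function('c')(T) = Add(9, Mul(5, T)) (Function('c')(T) = Add(-3, Add(Mul(5, T), Mul(-3, -4))) = Add(-3, Add(Mul(5, T), 12)) = Add(-3, Add(12, Mul(5, T))) = Add(9, Mul(5, T)))
Function('C')(W) = Add(20, W) (Function('C')(W) = Add(5, Add(W, 15)) = Add(5, Add(15, W)) = Add(20, W))
J = -115 (J = Add(-110, -5) = -115)
Add(Function('C')(Function('c')(V)), J) = Add(Add(20, Add(9, Mul(5, 16))), -115) = Add(Add(20, Add(9, 80)), -115) = Add(Add(20, 89), -115) = Add(109, -115) = -6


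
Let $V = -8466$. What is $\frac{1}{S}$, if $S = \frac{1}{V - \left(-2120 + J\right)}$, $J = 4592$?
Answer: $-10938$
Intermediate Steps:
$S = - \frac{1}{10938}$ ($S = \frac{1}{-8466 + \left(2120 - 4592\right)} = \frac{1}{-8466 - 2472} = \frac{1}{-10938} = - \frac{1}{10938} \approx -9.1424 \cdot 10^{-5}$)
$\frac{1}{S} = \frac{1}{- \frac{1}{10938}} = -10938$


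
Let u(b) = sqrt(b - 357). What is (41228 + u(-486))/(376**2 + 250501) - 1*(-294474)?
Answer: 115397628926/391877 + I*sqrt(843)/391877 ≈ 2.9447e+5 + 7.4091e-5*I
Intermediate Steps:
u(b) = sqrt(-357 + b)
(41228 + u(-486))/(376**2 + 250501) - 1*(-294474) = (41228 + sqrt(-357 - 486))/(376**2 + 250501) - 1*(-294474) = (41228 + sqrt(-843))/(141376 + 250501) + 294474 = (41228 + I*sqrt(843))/391877 + 294474 = (41228 + I*sqrt(843))*(1/391877) + 294474 = (41228/391877 + I*sqrt(843)/391877) + 294474 = 115397628926/391877 + I*sqrt(843)/391877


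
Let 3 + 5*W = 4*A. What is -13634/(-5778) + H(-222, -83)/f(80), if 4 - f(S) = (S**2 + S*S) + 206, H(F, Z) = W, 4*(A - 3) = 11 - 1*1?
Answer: 147706093/62604630 ≈ 2.3593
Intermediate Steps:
A = 11/2 (A = 3 + (11 - 1*1)/4 = 3 + (11 - 1)/4 = 3 + (1/4)*10 = 3 + 5/2 = 11/2 ≈ 5.5000)
W = 19/5 (W = -3/5 + (4*(11/2))/5 = -3/5 + (1/5)*22 = -3/5 + 22/5 = 19/5 ≈ 3.8000)
H(F, Z) = 19/5
f(S) = -202 - 2*S**2 (f(S) = 4 - ((S**2 + S*S) + 206) = 4 - ((S**2 + S**2) + 206) = 4 - (2*S**2 + 206) = 4 - (206 + 2*S**2) = 4 + (-206 - 2*S**2) = -202 - 2*S**2)
-13634/(-5778) + H(-222, -83)/f(80) = -13634/(-5778) + 19/(5*(-202 - 2*80**2)) = -13634*(-1/5778) + 19/(5*(-202 - 2*6400)) = 6817/2889 + 19/(5*(-202 - 12800)) = 6817/2889 + (19/5)/(-13002) = 6817/2889 + (19/5)*(-1/13002) = 6817/2889 - 19/65010 = 147706093/62604630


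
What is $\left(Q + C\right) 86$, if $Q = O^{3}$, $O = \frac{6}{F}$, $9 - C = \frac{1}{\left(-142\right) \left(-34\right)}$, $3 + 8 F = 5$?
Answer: $\frac{2871786089}{2414} \approx 1.1896 \cdot 10^{6}$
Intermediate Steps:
$F = \frac{1}{4}$ ($F = - \frac{3}{8} + \frac{1}{8} \cdot 5 = - \frac{3}{8} + \frac{5}{8} = \frac{1}{4} \approx 0.25$)
$C = \frac{43451}{4828}$ ($C = 9 - \frac{1}{\left(-142\right) \left(-34\right)} = 9 - \left(- \frac{1}{142}\right) \left(- \frac{1}{34}\right) = 9 - \frac{1}{4828} = \frac{43451}{4828} \approx 8.9998$)
$O = 24$ ($O = 6 \frac{1}{\frac{1}{4}} = 6 \cdot 4 = 24$)
$Q = 13824$ ($Q = 24^{3} = 13824$)
$\left(Q + C\right) 86 = \left(13824 + \frac{43451}{4828}\right) 86 = \frac{66785723}{4828} \cdot 86 = \frac{2871786089}{2414}$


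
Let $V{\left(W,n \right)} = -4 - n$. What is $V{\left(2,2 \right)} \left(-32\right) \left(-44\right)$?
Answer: $-8448$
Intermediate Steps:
$V{\left(2,2 \right)} \left(-32\right) \left(-44\right) = \left(-4 - 2\right) \left(-32\right) \left(-44\right) = \left(-6\right) \left(-32\right) \left(-44\right) = 192 \left(-44\right) = -8448$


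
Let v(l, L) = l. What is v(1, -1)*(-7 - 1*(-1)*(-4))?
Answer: -11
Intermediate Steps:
v(1, -1)*(-7 - 1*(-1)*(-4)) = 1*(-7 - 1*(-1)*(-4)) = 1*(-7 + 1*(-4)) = 1*(-7 - 4) = 1*(-11) = -11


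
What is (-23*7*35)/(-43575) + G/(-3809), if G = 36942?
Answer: -45379541/4742205 ≈ -9.5693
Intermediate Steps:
(-23*7*35)/(-43575) + G/(-3809) = (-23*7*35)/(-43575) + 36942/(-3809) = -161*35*(-1/43575) + 36942*(-1/3809) = -5635*(-1/43575) - 36942/3809 = 161/1245 - 36942/3809 = -45379541/4742205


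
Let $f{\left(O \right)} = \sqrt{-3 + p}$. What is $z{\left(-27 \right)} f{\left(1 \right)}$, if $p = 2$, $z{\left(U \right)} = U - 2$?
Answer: $- 29 i \approx - 29.0 i$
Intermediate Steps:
$z{\left(U \right)} = -2 + U$ ($z{\left(U \right)} = U - 2 = -2 + U$)
$f{\left(O \right)} = i$ ($f{\left(O \right)} = \sqrt{-3 + 2} = \sqrt{-1} = i$)
$z{\left(-27 \right)} f{\left(1 \right)} = \left(-2 - 27\right) i = - 29 i$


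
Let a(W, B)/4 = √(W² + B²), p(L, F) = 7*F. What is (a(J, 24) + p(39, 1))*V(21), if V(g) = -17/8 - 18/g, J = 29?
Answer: -167/8 - 167*√1417/14 ≈ -469.90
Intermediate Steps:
V(g) = -17/8 - 18/g (V(g) = -17*⅛ - 18/g = -17/8 - 18/g)
a(W, B) = 4*√(B² + W²) (a(W, B) = 4*√(W² + B²) = 4*√(B² + W²))
(a(J, 24) + p(39, 1))*V(21) = (4*√(24² + 29²) + 7*1)*(-17/8 - 18/21) = (4*√(576 + 841) + 7)*(-17/8 - 18*1/21) = (4*√1417 + 7)*(-17/8 - 6/7) = (7 + 4*√1417)*(-167/56) = -167/8 - 167*√1417/14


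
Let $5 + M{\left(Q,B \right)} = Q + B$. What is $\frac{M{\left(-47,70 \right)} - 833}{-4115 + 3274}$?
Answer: $\frac{815}{841} \approx 0.96908$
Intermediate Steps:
$M{\left(Q,B \right)} = -5 + B + Q$ ($M{\left(Q,B \right)} = -5 + \left(Q + B\right) = -5 + \left(B + Q\right) = -5 + B + Q$)
$\frac{M{\left(-47,70 \right)} - 833}{-4115 + 3274} = \frac{\left(-5 + 70 - 47\right) - 833}{-4115 + 3274} = \frac{18 - 833}{-841} = \left(-815\right) \left(- \frac{1}{841}\right) = \frac{815}{841}$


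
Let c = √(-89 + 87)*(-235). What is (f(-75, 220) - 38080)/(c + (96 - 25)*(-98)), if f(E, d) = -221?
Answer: 44416393/8087369 - 3000245*I*√2/16174738 ≈ 5.4921 - 0.26232*I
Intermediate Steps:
c = -235*I*√2 (c = √(-2)*(-235) = (I*√2)*(-235) = -235*I*√2 ≈ -332.34*I)
(f(-75, 220) - 38080)/(c + (96 - 25)*(-98)) = (-221 - 38080)/(-235*I*√2 + (96 - 25)*(-98)) = -38301/(-235*I*√2 + 71*(-98)) = -38301/(-235*I*√2 - 6958) = -38301/(-6958 - 235*I*√2)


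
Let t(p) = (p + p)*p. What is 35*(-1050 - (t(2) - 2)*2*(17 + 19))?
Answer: -51870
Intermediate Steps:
t(p) = 2*p² (t(p) = (2*p)*p = 2*p²)
35*(-1050 - (t(2) - 2)*2*(17 + 19)) = 35*(-1050 - (2*2² - 2)*2*(17 + 19)) = 35*(-1050 - (2*4 - 2)*2*36) = 35*(-1050 - (8 - 2)*2*36) = 35*(-1050 - 6*2*36) = 35*(-1050 - 12*36) = 35*(-1050 - 1*432) = 35*(-1050 - 432) = 35*(-1482) = -51870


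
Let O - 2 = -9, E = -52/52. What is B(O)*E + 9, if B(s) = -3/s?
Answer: 60/7 ≈ 8.5714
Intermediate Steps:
E = -1 (E = -52*1/52 = -1)
O = -7 (O = 2 - 9 = -7)
B(O)*E + 9 = -3/(-7)*(-1) + 9 = -3*(-⅐)*(-1) + 9 = (3/7)*(-1) + 9 = -3/7 + 9 = 60/7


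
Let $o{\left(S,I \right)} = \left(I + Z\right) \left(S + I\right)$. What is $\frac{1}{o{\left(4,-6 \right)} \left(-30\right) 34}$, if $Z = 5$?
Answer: $- \frac{1}{2040} \approx -0.0004902$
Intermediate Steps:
$o{\left(S,I \right)} = \left(5 + I\right) \left(I + S\right)$ ($o{\left(S,I \right)} = \left(I + 5\right) \left(S + I\right) = \left(5 + I\right) \left(I + S\right)$)
$\frac{1}{o{\left(4,-6 \right)} \left(-30\right) 34} = \frac{1}{\left(\left(-6\right)^{2} + 5 \left(-6\right) + 5 \cdot 4 - 24\right) \left(-30\right) 34} = \frac{1}{\left(36 - 30 + 20 - 24\right) \left(-30\right) 34} = \frac{1}{2 \left(-30\right) 34} = \frac{1}{\left(-60\right) 34} = \frac{1}{-2040} = - \frac{1}{2040}$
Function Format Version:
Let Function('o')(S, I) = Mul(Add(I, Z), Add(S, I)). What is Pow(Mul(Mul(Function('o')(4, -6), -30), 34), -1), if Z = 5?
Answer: Rational(-1, 2040) ≈ -0.00049020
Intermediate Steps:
Function('o')(S, I) = Mul(Add(5, I), Add(I, S)) (Function('o')(S, I) = Mul(Add(I, 5), Add(S, I)) = Mul(Add(5, I), Add(I, S)))
Pow(Mul(Mul(Function('o')(4, -6), -30), 34), -1) = Pow(Mul(Mul(Add(Pow(-6, 2), Mul(5, -6), Mul(5, 4), Mul(-6, 4)), -30), 34), -1) = Pow(Mul(Mul(Add(36, -30, 20, -24), -30), 34), -1) = Pow(Mul(Mul(2, -30), 34), -1) = Pow(Mul(-60, 34), -1) = Pow(-2040, -1) = Rational(-1, 2040)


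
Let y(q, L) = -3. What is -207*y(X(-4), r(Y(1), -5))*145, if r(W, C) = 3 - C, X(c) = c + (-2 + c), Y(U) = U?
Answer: 90045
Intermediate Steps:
X(c) = -2 + 2*c
-207*y(X(-4), r(Y(1), -5))*145 = -207*(-3)*145 = 621*145 = 90045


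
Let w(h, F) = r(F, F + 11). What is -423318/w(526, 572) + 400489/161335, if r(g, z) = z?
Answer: -68062524443/94058305 ≈ -723.62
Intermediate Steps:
w(h, F) = 11 + F (w(h, F) = F + 11 = 11 + F)
-423318/w(526, 572) + 400489/161335 = -423318/(11 + 572) + 400489/161335 = -423318/583 + 400489*(1/161335) = -423318*1/583 + 400489/161335 = -423318/583 + 400489/161335 = -68062524443/94058305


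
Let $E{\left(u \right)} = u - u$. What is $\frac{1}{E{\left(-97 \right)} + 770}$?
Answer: $\frac{1}{770} \approx 0.0012987$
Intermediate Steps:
$E{\left(u \right)} = 0$
$\frac{1}{E{\left(-97 \right)} + 770} = \frac{1}{0 + 770} = \frac{1}{770}$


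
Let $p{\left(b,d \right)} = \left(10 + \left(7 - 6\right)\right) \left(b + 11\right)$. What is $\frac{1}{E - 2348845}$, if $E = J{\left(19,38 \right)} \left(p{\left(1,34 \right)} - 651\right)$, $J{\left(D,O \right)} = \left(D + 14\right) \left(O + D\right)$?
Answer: $- \frac{1}{3325084} \approx -3.0074 \cdot 10^{-7}$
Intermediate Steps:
$p{\left(b,d \right)} = 121 + 11 b$ ($p{\left(b,d \right)} = \left(10 + \left(7 - 6\right)\right) \left(11 + b\right) = \left(10 + 1\right) \left(11 + b\right) = 11 \left(11 + b\right) = 121 + 11 b$)
$J{\left(D,O \right)} = \left(14 + D\right) \left(D + O\right)$
$E = -976239$ ($E = \left(19^{2} + 14 \cdot 19 + 14 \cdot 38 + 19 \cdot 38\right) \left(\left(121 + 11 \cdot 1\right) - 651\right) = \left(361 + 266 + 532 + 722\right) \left(\left(121 + 11\right) - 651\right) = 1881 \left(132 - 651\right) = 1881 \left(-519\right) = -976239$)
$\frac{1}{E - 2348845} = \frac{1}{-976239 - 2348845} = \frac{1}{-3325084} = - \frac{1}{3325084}$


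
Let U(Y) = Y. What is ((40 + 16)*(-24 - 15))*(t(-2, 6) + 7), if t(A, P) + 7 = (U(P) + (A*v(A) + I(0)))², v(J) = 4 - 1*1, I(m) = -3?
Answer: -19656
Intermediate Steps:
v(J) = 3 (v(J) = 4 - 1 = 3)
t(A, P) = -7 + (-3 + P + 3*A)² (t(A, P) = -7 + (P + (A*3 - 3))² = -7 + (P + (3*A - 3))² = -7 + (P + (-3 + 3*A))² = -7 + (-3 + P + 3*A)²)
((40 + 16)*(-24 - 15))*(t(-2, 6) + 7) = ((40 + 16)*(-24 - 15))*((-7 + (-3 + 6 + 3*(-2))²) + 7) = (56*(-39))*((-7 + (-3 + 6 - 6)²) + 7) = -2184*((-7 + (-3)²) + 7) = -2184*((-7 + 9) + 7) = -2184*(2 + 7) = -2184*9 = -19656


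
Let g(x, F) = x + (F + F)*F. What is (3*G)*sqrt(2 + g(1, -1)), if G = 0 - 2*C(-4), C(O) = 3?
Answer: -18*sqrt(5) ≈ -40.249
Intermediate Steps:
g(x, F) = x + 2*F**2 (g(x, F) = x + (2*F)*F = x + 2*F**2)
G = -6 (G = 0 - 2*3 = 0 - 6 = -6)
(3*G)*sqrt(2 + g(1, -1)) = (3*(-6))*sqrt(2 + (1 + 2*(-1)**2)) = -18*sqrt(2 + (1 + 2*1)) = -18*sqrt(2 + (1 + 2)) = -18*sqrt(2 + 3) = -18*sqrt(5)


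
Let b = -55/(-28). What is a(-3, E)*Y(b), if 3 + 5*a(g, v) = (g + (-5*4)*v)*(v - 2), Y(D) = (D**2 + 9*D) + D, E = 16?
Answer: -16674625/784 ≈ -21269.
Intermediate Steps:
b = 55/28 (b = -55*(-1/28) = 55/28 ≈ 1.9643)
Y(D) = D**2 + 10*D
a(g, v) = -3/5 + (-2 + v)*(g - 20*v)/5 (a(g, v) = -3/5 + ((g + (-5*4)*v)*(v - 2))/5 = -3/5 + ((g - 20*v)*(-2 + v))/5 = -3/5 + ((-2 + v)*(g - 20*v))/5 = -3/5 + (-2 + v)*(g - 20*v)/5)
a(-3, E)*Y(b) = (-3/5 - 4*16**2 + 8*16 - 2/5*(-3) + (1/5)*(-3)*16)*(55*(10 + 55/28)/28) = (-3/5 - 4*256 + 128 + 6/5 - 48/5)*((55/28)*(335/28)) = (-3/5 - 1024 + 128 + 6/5 - 48/5)*(18425/784) = -905*18425/784 = -16674625/784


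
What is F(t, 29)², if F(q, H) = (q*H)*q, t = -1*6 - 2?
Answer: 3444736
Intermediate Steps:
t = -8 (t = -6 - 2 = -8)
F(q, H) = H*q² (F(q, H) = (H*q)*q = H*q²)
F(t, 29)² = (29*(-8)²)² = (29*64)² = 1856² = 3444736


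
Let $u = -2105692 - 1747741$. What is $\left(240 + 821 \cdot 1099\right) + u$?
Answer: $-2950914$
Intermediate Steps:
$u = -3853433$ ($u = -2105692 - 1747741 = -3853433$)
$\left(240 + 821 \cdot 1099\right) + u = \left(240 + 821 \cdot 1099\right) - 3853433 = \left(240 + 902279\right) - 3853433 = 902519 - 3853433 = -2950914$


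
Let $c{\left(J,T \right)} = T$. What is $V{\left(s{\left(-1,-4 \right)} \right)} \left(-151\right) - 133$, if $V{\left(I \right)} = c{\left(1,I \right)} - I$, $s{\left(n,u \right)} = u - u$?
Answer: $-133$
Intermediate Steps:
$s{\left(n,u \right)} = 0$
$V{\left(I \right)} = 0$ ($V{\left(I \right)} = I - I = 0$)
$V{\left(s{\left(-1,-4 \right)} \right)} \left(-151\right) - 133 = 0 \left(-151\right) - 133 = 0 - 133 = -133$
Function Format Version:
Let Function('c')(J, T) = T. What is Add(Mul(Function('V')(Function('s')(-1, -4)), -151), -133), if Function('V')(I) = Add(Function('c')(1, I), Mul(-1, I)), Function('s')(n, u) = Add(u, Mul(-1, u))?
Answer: -133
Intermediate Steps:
Function('s')(n, u) = 0
Function('V')(I) = 0 (Function('V')(I) = Add(I, Mul(-1, I)) = 0)
Add(Mul(Function('V')(Function('s')(-1, -4)), -151), -133) = Add(Mul(0, -151), -133) = Add(0, -133) = -133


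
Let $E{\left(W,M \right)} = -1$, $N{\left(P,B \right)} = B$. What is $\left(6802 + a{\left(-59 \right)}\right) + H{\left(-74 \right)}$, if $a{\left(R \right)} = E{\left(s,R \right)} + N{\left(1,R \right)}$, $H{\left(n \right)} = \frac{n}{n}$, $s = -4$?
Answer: $6743$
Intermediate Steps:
$H{\left(n \right)} = 1$
$a{\left(R \right)} = -1 + R$
$\left(6802 + a{\left(-59 \right)}\right) + H{\left(-74 \right)} = \left(6802 - 60\right) + 1 = 6742 + 1 = 6743$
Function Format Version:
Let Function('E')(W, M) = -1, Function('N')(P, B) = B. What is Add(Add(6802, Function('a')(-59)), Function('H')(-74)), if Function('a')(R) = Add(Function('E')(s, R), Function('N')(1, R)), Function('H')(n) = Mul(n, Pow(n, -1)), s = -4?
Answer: 6743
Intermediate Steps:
Function('H')(n) = 1
Function('a')(R) = Add(-1, R)
Add(Add(6802, Function('a')(-59)), Function('H')(-74)) = Add(Add(6802, Add(-1, -59)), 1) = Add(Add(6802, -60), 1) = Add(6742, 1) = 6743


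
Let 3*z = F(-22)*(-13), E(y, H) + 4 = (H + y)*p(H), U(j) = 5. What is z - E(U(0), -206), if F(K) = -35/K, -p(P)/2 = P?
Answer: 5465401/66 ≈ 82809.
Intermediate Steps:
p(P) = -2*P
E(y, H) = -4 - 2*H*(H + y) (E(y, H) = -4 + (H + y)*(-2*H) = -4 - 2*H*(H + y))
z = -455/66 (z = (-35/(-22)*(-13))/3 = (-35*(-1/22)*(-13))/3 = ((35/22)*(-13))/3 = (1/3)*(-455/22) = -455/66 ≈ -6.8939)
z - E(U(0), -206) = -455/66 - (-4 - 2*(-206)**2 - 2*(-206)*5) = -455/66 - (-4 - 2*42436 + 2060) = -455/66 - (-4 - 84872 + 2060) = -455/66 - 1*(-82816) = -455/66 + 82816 = 5465401/66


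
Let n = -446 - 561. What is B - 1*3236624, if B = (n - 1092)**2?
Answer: 1169177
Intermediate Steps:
n = -1007
B = 4405801 (B = (-1007 - 1092)**2 = (-2099)**2 = 4405801)
B - 1*3236624 = 4405801 - 1*3236624 = 4405801 - 3236624 = 1169177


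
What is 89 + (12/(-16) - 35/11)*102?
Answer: -6865/22 ≈ -312.05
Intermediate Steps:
89 + (12/(-16) - 35/11)*102 = 89 + (12*(-1/16) - 35*1/11)*102 = 89 + (-¾ - 35/11)*102 = 89 - 173/44*102 = 89 - 8823/22 = -6865/22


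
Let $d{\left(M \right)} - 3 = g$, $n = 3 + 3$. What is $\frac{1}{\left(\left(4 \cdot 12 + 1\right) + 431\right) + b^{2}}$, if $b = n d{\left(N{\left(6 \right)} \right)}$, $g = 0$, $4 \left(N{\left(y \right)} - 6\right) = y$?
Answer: $\frac{1}{804} \approx 0.0012438$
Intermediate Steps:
$N{\left(y \right)} = 6 + \frac{y}{4}$
$n = 6$
$d{\left(M \right)} = 3$ ($d{\left(M \right)} = 3 + 0 = 3$)
$b = 18$ ($b = 6 \cdot 3 = 18$)
$\frac{1}{\left(\left(4 \cdot 12 + 1\right) + 431\right) + b^{2}} = \frac{1}{\left(\left(4 \cdot 12 + 1\right) + 431\right) + 18^{2}} = \frac{1}{\left(\left(48 + 1\right) + 431\right) + 324} = \frac{1}{\left(49 + 431\right) + 324} = \frac{1}{480 + 324} = \frac{1}{804}$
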